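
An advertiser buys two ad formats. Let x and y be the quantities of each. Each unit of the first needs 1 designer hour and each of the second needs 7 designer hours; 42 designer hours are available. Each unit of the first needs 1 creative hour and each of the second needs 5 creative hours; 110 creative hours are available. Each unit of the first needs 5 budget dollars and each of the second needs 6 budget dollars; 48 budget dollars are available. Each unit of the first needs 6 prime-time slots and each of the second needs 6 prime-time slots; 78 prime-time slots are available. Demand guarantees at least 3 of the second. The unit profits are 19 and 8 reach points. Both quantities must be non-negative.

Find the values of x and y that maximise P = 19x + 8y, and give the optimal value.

x = 6, y = 3, maximum P = 138

At the optimal vertex, 5x + 6y = 48 and y = 3.
Solving simultaneously gives x = 6, y = 3.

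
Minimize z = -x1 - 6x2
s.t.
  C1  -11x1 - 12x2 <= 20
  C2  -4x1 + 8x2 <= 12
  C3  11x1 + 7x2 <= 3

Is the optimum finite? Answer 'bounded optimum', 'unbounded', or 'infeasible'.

Feasible corners and z = -x1 - 6x2:
  (-38/17, 13/34) → z = -1/17
  (16/5, -23/5) → z = 122/5
  (-15/29, 36/29) → z = -201/29
The feasible region has finitely many vertices and no improving ray; the minimum is -201/29 at (-15/29, 36/29).

bounded optimum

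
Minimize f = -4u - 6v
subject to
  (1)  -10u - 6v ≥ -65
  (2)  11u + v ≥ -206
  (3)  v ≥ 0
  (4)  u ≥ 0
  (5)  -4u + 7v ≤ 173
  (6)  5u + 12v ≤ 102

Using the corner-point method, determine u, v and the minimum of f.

At the optimal vertex, -10u - 6v = -65 and 5u + 12v = 102.
Solving simultaneously gives u = 28/15, v = 139/18.

u = 28/15, v = 139/18, minimum f = -269/5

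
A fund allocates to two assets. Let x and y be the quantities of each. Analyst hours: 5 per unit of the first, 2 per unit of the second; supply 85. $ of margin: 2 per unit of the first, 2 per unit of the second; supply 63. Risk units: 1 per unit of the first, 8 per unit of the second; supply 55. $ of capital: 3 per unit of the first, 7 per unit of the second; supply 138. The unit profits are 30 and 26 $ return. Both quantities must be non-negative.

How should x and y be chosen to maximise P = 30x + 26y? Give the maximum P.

Extreme points and P = 30x + 26y:
  (0, 0) → P = 0
  (0, 55/8) → P = 715/4
  (17, 0) → P = 510
  (15, 5) → P = 580

x = 15, y = 5, maximum P = 580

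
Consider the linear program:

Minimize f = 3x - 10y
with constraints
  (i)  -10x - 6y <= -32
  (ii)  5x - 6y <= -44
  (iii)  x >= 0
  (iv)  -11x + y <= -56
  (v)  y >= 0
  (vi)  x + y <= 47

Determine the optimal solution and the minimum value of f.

x = 103/12, y = 461/12, minimum f = -4301/12

Extreme points and f = 3x - 10y:
  (380/61, 764/61) → f = -6500/61
  (238/11, 279/11) → f = -2076/11
  (103/12, 461/12) → f = -4301/12

The optimum lies where -11x + y = -56 and x + y = 47.
Solving simultaneously gives x = 103/12, y = 461/12.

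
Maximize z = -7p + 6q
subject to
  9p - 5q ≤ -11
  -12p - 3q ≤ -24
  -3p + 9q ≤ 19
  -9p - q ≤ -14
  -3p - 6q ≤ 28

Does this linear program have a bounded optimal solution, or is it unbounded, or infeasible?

infeasible

The boundaries 9p - 5q = -11 and -9p - q = -14 meet at (59/54, 25/6), but that point violates -3p + 9q ≤ 19. Every candidate vertex is excluded by some other constraint, so the feasible region is empty.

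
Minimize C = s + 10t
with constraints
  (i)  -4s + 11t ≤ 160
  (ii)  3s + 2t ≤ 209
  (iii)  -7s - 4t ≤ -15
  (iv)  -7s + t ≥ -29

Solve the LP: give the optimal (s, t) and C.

Corner points and C = s + 10t:
  (-475/93, 1180/93) → C = 3775/31
  (479/73, 1236/73) → C = 12839/73
  (131/35, -14/5) → C = -849/35

s = 131/35, t = -14/5, minimum C = -849/35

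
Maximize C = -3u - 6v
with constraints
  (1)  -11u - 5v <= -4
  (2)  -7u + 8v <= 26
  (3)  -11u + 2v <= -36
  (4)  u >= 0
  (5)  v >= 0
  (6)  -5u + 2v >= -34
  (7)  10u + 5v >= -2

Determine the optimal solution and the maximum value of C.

Corner points and C = -3u - 6v:
  (170/37, 269/37) → C = -2124/37
  (162/13, 184/13) → C = -1590/13
  (36/11, 0) → C = -108/11
  (34/5, 0) → C = -102/5

u = 36/11, v = 0, maximum C = -108/11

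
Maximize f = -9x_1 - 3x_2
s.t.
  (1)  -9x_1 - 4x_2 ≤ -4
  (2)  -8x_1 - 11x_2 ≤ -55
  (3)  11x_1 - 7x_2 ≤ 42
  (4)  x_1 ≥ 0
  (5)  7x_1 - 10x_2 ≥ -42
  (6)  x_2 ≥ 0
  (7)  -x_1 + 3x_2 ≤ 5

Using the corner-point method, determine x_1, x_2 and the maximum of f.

x_1 = 22/7, x_2 = 19/7, maximum f = -255/7

Extreme points and f = -9x_1 - 3x_2:
  (847/177, 269/177) → f = -2810/59
  (22/7, 19/7) → f = -255/7
  (161/26, 97/26) → f = -870/13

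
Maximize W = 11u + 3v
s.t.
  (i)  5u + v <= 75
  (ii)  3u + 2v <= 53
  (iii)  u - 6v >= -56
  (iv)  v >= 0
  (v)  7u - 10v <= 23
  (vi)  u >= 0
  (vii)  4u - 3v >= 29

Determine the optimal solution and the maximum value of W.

u = 144/11, v = 151/22, maximum W = 3621/22

Extreme points and W = 11u + 3v:
  (144/11, 151/22) → W = 3621/22
  (217/17, 125/17) → W = 2762/17
  (221/19, 111/19) → W = 2764/19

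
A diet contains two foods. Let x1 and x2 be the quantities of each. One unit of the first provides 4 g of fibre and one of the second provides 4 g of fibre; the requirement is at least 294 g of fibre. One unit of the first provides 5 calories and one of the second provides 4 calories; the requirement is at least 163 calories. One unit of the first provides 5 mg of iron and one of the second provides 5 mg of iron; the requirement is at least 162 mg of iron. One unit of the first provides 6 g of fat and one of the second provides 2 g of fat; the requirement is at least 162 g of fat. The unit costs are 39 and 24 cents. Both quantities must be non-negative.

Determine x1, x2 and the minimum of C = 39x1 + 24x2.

Corner points and C = 39x1 + 24x2:
  (0, 81) → C = 1944
  (147/2, 0) → C = 5733/2
  (15/4, 279/4) → C = 7281/4
The feasible region is unbounded (it extends along (0, 1), (1, 0)), but C strictly increases along every unbounded feasible direction, so there is no improving ray and the minimum is attained at a vertex.

The binding constraints are 4x1 + 4x2 = 294 and 6x1 + 2x2 = 162.
Solving simultaneously gives x1 = 15/4, x2 = 279/4.

x1 = 15/4, x2 = 279/4, minimum C = 7281/4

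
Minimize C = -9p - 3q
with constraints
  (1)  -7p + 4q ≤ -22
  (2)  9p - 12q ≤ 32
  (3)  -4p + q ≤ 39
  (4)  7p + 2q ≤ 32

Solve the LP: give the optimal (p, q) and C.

p = 86/21, q = 5/3, minimum C = -293/7

The optimum lies where -7p + 4q = -22 and 7p + 2q = 32.
Solving simultaneously gives p = 86/21, q = 5/3.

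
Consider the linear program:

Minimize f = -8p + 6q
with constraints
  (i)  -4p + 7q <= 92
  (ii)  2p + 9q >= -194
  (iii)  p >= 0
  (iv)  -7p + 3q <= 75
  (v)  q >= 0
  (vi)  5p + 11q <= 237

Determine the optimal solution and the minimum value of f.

p = 237/5, q = 0, minimum f = -1896/5

Vertices and f = -8p + 6q:
  (0, 92/7) → f = 552/7
  (647/79, 1408/79) → f = 3272/79
  (0, 0) → f = 0
  (237/5, 0) → f = -1896/5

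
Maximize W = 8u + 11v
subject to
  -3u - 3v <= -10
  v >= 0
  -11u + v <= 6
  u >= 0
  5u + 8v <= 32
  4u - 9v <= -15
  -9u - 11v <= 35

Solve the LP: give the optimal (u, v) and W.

Feasible corners and W = 8u + 11v:
  (0, 10/3) → W = 110/3
  (15/13, 85/39) → W = 1295/39
  (0, 4) → W = 44
  (24/11, 29/11) → W = 511/11

u = 24/11, v = 29/11, maximum W = 511/11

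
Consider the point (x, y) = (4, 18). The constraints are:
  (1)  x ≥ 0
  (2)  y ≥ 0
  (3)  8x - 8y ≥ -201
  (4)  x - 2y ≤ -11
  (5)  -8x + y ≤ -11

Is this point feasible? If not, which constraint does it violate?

feasible

(1): 4 ≥ 0 ✓
(2): 18 ≥ 0 ✓
(3): -112 ≥ -201 ✓
(4): -32 ≤ -11 ✓
(5): -14 ≤ -11 ✓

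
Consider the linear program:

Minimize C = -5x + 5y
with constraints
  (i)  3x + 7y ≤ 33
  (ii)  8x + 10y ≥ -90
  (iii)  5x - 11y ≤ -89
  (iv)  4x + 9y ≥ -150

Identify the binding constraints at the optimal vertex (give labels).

Corner points and C = -5x + 5y:
  (-480/13, 267/13) → C = 3735/13
  (-65/17, 108/17) → C = 865/17
  (-940/69, 131/69) → C = 1785/23

The minimum is at (-65/17, 108/17). Substituting into each constraint, equality holds for (i) and (iii); the remaining constraints have slack.

(i) and (iii)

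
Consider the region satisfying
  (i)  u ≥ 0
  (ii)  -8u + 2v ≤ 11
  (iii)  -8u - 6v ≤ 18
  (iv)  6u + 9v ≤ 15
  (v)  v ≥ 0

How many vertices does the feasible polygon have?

Pairwise boundary intersections that survive every other constraint:
  (0, 5/3)
  (0, 0)
  (5/2, 0)

3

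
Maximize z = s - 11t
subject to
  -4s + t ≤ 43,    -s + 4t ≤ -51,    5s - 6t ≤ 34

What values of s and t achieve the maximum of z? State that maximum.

s = -292/19, t = -351/19, maximum z = 3569/19

Extreme points and z = s - 11t:
  (-223/15, -247/15) → z = 2494/15
  (-292/19, -351/19) → z = 3569/19
  (-85/7, -221/14) → z = 323/2

The binding constraints are -4s + t = 43 and 5s - 6t = 34.
Solving simultaneously gives s = -292/19, t = -351/19.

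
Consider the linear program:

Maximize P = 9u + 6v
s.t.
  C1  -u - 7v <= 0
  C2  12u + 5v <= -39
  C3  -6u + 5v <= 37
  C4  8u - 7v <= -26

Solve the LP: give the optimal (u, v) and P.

Extreme points and P = 9u + 6v:
  (-273/79, 39/79) → P = -2223/79
  (-259/47, 37/47) → P = -2109/47
  (-38/9, 7/3) → P = -24

The optimum lies where 12u + 5v = -39 and -6u + 5v = 37.
Solving simultaneously gives u = -38/9, v = 7/3.

u = -38/9, v = 7/3, maximum P = -24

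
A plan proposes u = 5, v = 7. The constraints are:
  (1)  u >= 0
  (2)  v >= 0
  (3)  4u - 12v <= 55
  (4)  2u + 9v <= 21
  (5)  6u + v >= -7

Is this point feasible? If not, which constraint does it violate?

Constraint (4): 2u + 9v = 73, which is not ≤ 21. All other constraints are satisfied.

not feasible — violates (4)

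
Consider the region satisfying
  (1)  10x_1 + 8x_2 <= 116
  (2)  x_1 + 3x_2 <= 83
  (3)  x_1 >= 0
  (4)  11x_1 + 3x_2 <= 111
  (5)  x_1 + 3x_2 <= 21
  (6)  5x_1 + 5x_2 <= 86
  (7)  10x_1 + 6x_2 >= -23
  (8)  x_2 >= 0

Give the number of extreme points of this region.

The feasible vertices (each the meet of two boundaries and inside every other half-plane) are:
  (270/29, 83/29)
  (90/11, 47/11)
  (0, 7)
  (0, 0)
  (111/11, 0)

5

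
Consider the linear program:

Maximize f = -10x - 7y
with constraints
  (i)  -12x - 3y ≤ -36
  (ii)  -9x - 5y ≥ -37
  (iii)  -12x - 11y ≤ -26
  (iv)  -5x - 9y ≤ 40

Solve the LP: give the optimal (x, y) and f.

x = 53/16, y = -5/4, maximum f = -195/8

The optimum lies where -12x - 3y = -36 and -12x - 11y = -26.
Solving simultaneously gives x = 53/16, y = -5/4.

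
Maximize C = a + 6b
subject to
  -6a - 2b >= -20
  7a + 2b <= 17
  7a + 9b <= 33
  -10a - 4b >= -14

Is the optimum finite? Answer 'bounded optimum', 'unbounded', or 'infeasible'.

unbounded

From the feasible point (5, -9), moving in the direction (-9, 7) keeps every constraint satisfied while C increases without bound.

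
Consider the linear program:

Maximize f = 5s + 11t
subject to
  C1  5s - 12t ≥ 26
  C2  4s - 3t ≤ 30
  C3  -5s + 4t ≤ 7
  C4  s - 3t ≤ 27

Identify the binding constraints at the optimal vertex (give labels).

C1 and C2

Vertices and f = 5s + 11t:
  (94/11, 46/33) → f = 1916/33
  (-47/10, -33/8) → f = -551/8
  (1, -26/3) → f = -271/3
  (-129/11, -142/11) → f = -2207/11

The maximum is at (94/11, 46/33). Substituting into each constraint, equality holds for C1 and C2; the remaining constraints have slack.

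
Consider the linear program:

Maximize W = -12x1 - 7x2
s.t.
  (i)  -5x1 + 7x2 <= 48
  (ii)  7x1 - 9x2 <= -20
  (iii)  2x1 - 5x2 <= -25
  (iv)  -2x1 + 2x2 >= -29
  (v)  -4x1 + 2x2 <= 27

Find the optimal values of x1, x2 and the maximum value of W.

x1 = -85/16, x2 = 23/8, maximum W = 349/8

Vertices and W = -12x1 - 7x2:
  (73, 59) → W = -1289
  (-31/6, 19/6) → W = 239/6
  (125/17, 135/17) → W = -2445/17
  (-85/16, 23/8) → W = 349/8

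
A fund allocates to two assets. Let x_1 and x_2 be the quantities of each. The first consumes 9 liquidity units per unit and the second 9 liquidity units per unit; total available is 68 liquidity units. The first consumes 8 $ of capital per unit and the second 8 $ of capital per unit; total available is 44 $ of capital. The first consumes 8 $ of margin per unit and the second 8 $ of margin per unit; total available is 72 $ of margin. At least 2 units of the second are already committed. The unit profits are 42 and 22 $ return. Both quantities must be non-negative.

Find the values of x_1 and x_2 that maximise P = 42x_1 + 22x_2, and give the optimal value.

x_1 = 7/2, x_2 = 2, maximum P = 191

At the optimal vertex, 8x_1 + 8x_2 = 44 and x_2 = 2.
Solving simultaneously gives x_1 = 7/2, x_2 = 2.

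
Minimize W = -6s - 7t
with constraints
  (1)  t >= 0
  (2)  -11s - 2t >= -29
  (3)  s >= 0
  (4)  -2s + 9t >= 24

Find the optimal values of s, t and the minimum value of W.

s = 0, t = 29/2, minimum W = -203/2

Vertices and W = -6s - 7t:
  (0, 29/2) → W = -203/2
  (213/103, 322/103) → W = -3532/103
  (0, 8/3) → W = -56/3

The binding constraints are -11s - 2t = -29 and s = 0.
Solving simultaneously gives s = 0, t = 29/2.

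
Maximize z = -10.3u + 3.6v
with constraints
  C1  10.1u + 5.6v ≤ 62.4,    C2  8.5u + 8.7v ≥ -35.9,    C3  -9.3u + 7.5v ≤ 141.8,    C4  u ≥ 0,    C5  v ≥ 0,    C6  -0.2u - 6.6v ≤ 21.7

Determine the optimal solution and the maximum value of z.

Vertices and z = -10.3u + 3.6v:
  (0, 78/7) → z = 1404/35
  (624/101, 0) → z = -32136/505
  (0, 0) → z = 0

The optimum lies where 10.1u + 5.6v = 62.4 and u = 0.
Solving simultaneously gives u = 0, v = 78/7.

u = 0, v = 78/7, maximum z = 1404/35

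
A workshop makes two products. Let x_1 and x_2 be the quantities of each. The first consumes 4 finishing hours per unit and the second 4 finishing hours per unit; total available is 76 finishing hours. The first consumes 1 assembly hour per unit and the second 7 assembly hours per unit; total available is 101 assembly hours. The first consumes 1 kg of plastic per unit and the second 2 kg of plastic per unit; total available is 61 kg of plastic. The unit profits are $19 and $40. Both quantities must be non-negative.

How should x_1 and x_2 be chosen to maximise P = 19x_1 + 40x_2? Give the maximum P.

x_1 = 16/3, x_2 = 41/3, maximum P = 648

Vertices and P = 19x_1 + 40x_2:
  (0, 0) → P = 0
  (0, 101/7) → P = 4040/7
  (19, 0) → P = 361
  (16/3, 41/3) → P = 648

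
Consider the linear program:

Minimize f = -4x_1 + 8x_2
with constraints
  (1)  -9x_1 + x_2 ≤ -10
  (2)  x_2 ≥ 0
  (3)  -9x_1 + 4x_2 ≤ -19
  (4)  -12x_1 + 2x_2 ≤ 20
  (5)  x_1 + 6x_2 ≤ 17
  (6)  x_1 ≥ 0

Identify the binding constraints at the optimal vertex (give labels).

Extreme points and f = -4x_1 + 8x_2:
  (19/9, 0) → f = -76/9
  (17, 0) → f = -68
  (91/29, 67/29) → f = 172/29

The minimum is at (17, 0). Substituting into each constraint, equality holds for (2) and (5); the remaining constraints have slack.

(2) and (5)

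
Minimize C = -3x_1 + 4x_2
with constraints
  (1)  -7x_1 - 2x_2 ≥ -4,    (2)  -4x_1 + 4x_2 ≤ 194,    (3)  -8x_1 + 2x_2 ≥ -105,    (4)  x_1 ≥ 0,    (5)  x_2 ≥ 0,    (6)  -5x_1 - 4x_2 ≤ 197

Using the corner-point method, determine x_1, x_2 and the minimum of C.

Extreme points and C = -3x_1 + 4x_2:
  (0, 2) → C = 8
  (4/7, 0) → C = -12/7
  (0, 0) → C = 0

At the optimal vertex, -7x_1 - 2x_2 = -4 and x_2 = 0.
Solving simultaneously gives x_1 = 4/7, x_2 = 0.

x_1 = 4/7, x_2 = 0, minimum C = -12/7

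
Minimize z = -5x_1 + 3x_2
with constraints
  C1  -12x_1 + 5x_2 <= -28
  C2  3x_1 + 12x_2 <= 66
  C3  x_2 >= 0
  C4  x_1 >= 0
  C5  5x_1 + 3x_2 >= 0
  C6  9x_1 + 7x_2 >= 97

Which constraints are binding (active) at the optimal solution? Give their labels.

Vertices and z = -5x_1 + 3x_2:
  (22, 0) → z = -110
  (234/29, 101/29) → z = -867/29
  (97/9, 0) → z = -485/9

The minimum is at (22, 0). Substituting into each constraint, equality holds for C2 and C3; the remaining constraints have slack.

C2 and C3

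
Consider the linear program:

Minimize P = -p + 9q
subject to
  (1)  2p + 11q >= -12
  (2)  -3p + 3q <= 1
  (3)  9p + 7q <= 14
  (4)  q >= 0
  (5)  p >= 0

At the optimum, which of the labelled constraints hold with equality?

Feasible corners and P = -p + 9q:
  (35/48, 17/16) → P = 53/6
  (0, 1/3) → P = 3
  (14/9, 0) → P = -14/9
  (0, 0) → P = 0

The minimum is at (14/9, 0). Substituting into each constraint, equality holds for (3) and (4); the remaining constraints have slack.

(3) and (4)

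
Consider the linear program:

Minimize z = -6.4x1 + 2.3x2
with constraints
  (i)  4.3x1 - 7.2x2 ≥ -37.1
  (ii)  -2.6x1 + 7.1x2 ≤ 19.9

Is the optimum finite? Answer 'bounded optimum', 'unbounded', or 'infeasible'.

unbounded

From the feasible point (-12013/1181, -1089/1181), moving in the direction (7.1, 2.6) keeps every constraint satisfied while z decreases without bound.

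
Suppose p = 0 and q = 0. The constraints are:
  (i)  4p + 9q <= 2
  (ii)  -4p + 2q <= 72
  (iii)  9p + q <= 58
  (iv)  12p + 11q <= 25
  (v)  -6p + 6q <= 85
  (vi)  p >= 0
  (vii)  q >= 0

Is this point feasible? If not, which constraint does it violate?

feasible

(i): 0 ≤ 2 ✓
(ii): 0 ≤ 72 ✓
(iii): 0 ≤ 58 ✓
(iv): 0 ≤ 25 ✓
(v): 0 ≤ 85 ✓
(vi): 0 ≥ 0 ✓
(vii): 0 ≥ 0 ✓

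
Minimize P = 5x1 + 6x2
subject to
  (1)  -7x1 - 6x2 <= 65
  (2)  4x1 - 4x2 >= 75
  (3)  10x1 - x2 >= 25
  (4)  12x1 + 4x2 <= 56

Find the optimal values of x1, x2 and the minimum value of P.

x1 = 149/11, x2 = -293/11, minimum P = -1013/11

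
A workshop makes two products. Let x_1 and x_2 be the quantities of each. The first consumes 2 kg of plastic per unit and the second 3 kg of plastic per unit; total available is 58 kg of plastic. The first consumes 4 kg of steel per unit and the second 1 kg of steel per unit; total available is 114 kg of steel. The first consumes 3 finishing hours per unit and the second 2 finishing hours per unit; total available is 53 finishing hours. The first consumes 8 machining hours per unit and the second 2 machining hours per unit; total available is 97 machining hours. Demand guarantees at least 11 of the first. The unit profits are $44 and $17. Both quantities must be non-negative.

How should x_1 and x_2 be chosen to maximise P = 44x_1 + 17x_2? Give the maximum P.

Corner points and P = 44x_1 + 17x_2:
  (97/8, 0) → P = 1067/2
  (11, 0) → P = 484
  (11, 9/2) → P = 1121/2

x_1 = 11, x_2 = 9/2, maximum P = 1121/2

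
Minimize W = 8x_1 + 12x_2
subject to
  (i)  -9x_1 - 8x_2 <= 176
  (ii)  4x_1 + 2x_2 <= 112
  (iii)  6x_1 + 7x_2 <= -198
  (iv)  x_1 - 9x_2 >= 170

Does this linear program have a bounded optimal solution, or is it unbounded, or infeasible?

bounded optimum

Vertices and W = 8x_1 + 12x_2:
  (624/7, -856/7) → W = -5280/7
  (352/15, -242/5) → W = -5896/15
  (295/4, -183/2) → W = -508
The feasible region has finitely many vertices and no improving ray; the minimum is -5280/7 at (624/7, -856/7).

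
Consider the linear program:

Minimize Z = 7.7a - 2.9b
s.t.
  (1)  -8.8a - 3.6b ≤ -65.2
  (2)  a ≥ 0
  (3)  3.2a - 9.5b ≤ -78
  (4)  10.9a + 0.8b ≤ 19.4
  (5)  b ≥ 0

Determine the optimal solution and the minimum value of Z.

Corner points and Z = 7.7a - 2.9b:
  (0, 163/9) → Z = -4727/90
  (442/805, 13499/805) → Z = -357437/8050
  (0, 97/4) → Z = -2813/40

The optimum lies where a = 0 and 10.9a + 0.8b = 19.4.
Solving simultaneously gives a = 0, b = 97/4.

a = 0, b = 24.25, minimum Z = -70.325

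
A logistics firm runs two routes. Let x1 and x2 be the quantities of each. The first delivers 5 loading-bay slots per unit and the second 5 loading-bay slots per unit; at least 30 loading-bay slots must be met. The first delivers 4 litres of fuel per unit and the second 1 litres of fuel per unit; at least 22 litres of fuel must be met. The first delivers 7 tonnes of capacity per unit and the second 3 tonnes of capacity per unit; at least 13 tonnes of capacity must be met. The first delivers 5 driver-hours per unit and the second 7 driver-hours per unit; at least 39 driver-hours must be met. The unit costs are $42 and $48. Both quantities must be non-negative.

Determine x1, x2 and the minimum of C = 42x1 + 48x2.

Corner points and C = 42x1 + 48x2:
  (0, 22) → C = 1056
  (39/5, 0) → C = 1638/5
  (5, 2) → C = 306
The feasible region is unbounded (it extends along (0, 1), (1, 0)), but C strictly increases along every unbounded feasible direction, so there is no improving ray and the minimum is attained at a vertex.

x1 = 5, x2 = 2, minimum C = 306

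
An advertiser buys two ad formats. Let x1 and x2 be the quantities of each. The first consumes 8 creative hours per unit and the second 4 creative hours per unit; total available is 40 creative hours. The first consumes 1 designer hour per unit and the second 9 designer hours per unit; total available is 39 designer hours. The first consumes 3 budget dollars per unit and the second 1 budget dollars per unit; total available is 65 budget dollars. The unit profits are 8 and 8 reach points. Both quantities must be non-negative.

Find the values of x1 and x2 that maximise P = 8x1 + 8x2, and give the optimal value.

Corner points and P = 8x1 + 8x2:
  (0, 0) → P = 0
  (0, 13/3) → P = 104/3
  (5, 0) → P = 40
  (3, 4) → P = 56

x1 = 3, x2 = 4, maximum P = 56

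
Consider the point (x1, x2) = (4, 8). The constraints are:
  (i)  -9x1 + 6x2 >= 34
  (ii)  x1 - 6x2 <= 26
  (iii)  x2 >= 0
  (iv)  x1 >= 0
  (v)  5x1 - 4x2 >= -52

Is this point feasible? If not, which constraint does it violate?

not feasible — violates (i)

Constraint (i): -9x1 + 6x2 = 12, which is not ≥ 34. All other constraints are satisfied.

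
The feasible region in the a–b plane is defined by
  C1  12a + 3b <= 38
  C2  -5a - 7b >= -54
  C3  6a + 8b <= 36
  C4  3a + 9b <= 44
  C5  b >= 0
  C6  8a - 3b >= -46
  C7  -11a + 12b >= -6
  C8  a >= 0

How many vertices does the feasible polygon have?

The feasible vertices (each the meet of two boundaries and inside every other half-plane) are:
  (98/39, 34/13)
  (158/59, 346/177)
  (0, 9/2)
  (6/11, 0)
  (0, 0)

5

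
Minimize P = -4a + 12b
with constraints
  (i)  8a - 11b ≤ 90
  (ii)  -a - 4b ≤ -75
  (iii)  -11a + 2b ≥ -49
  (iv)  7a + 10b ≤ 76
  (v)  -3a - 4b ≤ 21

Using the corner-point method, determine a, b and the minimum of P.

a = -223/9, b = 449/18, minimum P = 3586/9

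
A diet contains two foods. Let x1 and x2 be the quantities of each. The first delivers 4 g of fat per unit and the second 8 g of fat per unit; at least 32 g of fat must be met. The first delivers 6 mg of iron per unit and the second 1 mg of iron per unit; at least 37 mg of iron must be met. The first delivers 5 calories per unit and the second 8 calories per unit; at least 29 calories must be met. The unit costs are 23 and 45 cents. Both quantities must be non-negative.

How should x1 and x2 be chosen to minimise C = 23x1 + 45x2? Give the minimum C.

x1 = 6, x2 = 1, minimum C = 183

Extreme points and C = 23x1 + 45x2:
  (0, 37) → C = 1665
  (8, 0) → C = 184
  (6, 1) → C = 183
The feasible region is unbounded (it extends along (0, 1), (1, 0)), but C strictly increases along every unbounded feasible direction, so there is no improving ray and the minimum is attained at a vertex.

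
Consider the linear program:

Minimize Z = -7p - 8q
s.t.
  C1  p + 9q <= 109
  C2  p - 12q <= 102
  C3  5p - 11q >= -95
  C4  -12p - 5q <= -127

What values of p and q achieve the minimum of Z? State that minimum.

p = 106, q = 1/3, minimum Z = -2234/3

Feasible corners and Z = -7p - 8q:
  (106, 1/3) → Z = -2234/3
  (43/7, 80/7) → Z = -941/7
  (2034/149, -1097/149) → Z = -5462/149
  (922/157, 1775/157) → Z = -20654/157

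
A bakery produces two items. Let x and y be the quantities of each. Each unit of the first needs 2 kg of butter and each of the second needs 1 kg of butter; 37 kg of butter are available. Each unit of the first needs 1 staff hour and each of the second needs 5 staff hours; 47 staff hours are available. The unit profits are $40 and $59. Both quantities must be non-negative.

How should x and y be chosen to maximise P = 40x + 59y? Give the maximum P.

x = 46/3, y = 19/3, maximum P = 987

Feasible corners and P = 40x + 59y:
  (0, 0) → P = 0
  (0, 47/5) → P = 2773/5
  (37/2, 0) → P = 740
  (46/3, 19/3) → P = 987

The optimum lies where 2x + y = 37 and x + 5y = 47.
Solving simultaneously gives x = 46/3, y = 19/3.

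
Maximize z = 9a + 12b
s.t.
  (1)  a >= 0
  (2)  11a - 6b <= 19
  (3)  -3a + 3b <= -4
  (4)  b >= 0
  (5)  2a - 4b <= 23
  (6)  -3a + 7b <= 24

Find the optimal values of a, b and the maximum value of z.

a = 11/5, b = 13/15, maximum z = 151/5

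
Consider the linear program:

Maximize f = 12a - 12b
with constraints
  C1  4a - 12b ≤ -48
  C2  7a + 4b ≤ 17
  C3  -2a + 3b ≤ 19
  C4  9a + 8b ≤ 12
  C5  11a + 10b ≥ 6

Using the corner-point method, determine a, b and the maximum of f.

a = -12/7, b = 24/7, maximum f = -432/7

Extreme points and f = 12a - 12b:
  (-12/7, 24/7) → f = -432/7
  (-102/43, 138/43) → f = -2880/43
  (-116/43, 195/43) → f = -3732/43
  (-172/53, 221/53) → f = -4716/53

The binding constraints are 4a - 12b = -48 and 9a + 8b = 12.
Solving simultaneously gives a = -12/7, b = 24/7.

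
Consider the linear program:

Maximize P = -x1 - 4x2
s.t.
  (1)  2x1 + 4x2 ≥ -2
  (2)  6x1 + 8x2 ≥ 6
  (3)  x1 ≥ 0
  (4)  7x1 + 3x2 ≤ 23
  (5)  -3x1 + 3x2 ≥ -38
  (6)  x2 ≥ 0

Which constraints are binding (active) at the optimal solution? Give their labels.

(2) and (6)

Corner points and P = -x1 - 4x2:
  (0, 3/4) → P = -3
  (1, 0) → P = -1
  (0, 23/3) → P = -92/3
  (23/7, 0) → P = -23/7

The maximum is at (1, 0). Substituting into each constraint, equality holds for (2) and (6); the remaining constraints have slack.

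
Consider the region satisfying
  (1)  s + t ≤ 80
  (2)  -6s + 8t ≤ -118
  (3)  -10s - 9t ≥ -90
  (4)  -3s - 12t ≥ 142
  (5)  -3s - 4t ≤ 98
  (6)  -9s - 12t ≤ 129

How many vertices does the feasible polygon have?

4

Intersecting each pair of boundary lines and keeping only the points that satisfy every inequality leaves:
  (35/12, -201/16)
  (8/3, -51/4)
  (786/31, -1690/93)
  (747/13, -700/13)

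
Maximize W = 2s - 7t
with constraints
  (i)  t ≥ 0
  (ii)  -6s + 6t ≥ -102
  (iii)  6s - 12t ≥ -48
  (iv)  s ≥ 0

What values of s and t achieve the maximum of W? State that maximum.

Extreme points and W = 2s - 7t:
  (17, 0) → W = 34
  (0, 0) → W = 0
  (42, 25) → W = -91
  (0, 4) → W = -28

s = 17, t = 0, maximum W = 34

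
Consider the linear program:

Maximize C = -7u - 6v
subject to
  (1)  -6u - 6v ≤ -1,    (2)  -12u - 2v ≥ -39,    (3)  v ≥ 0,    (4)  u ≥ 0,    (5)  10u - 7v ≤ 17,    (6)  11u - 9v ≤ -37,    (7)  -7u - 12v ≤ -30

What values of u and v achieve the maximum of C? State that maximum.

u = 0, v = 37/9, maximum C = -74/3

Feasible corners and C = -7u - 6v:
  (0, 39/2) → C = -117
  (277/130, 873/130) → C = -7177/130
  (0, 37/9) → C = -74/3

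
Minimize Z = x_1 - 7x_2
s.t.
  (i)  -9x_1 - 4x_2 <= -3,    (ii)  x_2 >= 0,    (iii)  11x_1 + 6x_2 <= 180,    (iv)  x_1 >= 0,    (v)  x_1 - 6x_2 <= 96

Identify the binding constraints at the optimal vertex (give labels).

Extreme points and Z = x_1 - 7x_2:
  (1/3, 0) → Z = 1/3
  (0, 3/4) → Z = -21/4
  (180/11, 0) → Z = 180/11
  (0, 30) → Z = -210

The minimum is at (0, 30). Substituting into each constraint, equality holds for (iii) and (iv); the remaining constraints have slack.

(iii) and (iv)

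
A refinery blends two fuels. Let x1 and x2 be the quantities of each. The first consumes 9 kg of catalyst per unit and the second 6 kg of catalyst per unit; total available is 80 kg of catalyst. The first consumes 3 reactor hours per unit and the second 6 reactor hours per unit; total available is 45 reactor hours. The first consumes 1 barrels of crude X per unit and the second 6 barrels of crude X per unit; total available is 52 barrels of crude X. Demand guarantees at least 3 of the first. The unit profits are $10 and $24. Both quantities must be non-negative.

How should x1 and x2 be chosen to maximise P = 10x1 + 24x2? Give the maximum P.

x1 = 3, x2 = 6, maximum P = 174

Extreme points and P = 10x1 + 24x2:
  (80/9, 0) → P = 800/9
  (3, 0) → P = 30
  (35/6, 55/12) → P = 505/3
  (3, 6) → P = 174

At the optimal vertex, 3x1 + 6x2 = 45 and x1 = 3.
Solving simultaneously gives x1 = 3, x2 = 6.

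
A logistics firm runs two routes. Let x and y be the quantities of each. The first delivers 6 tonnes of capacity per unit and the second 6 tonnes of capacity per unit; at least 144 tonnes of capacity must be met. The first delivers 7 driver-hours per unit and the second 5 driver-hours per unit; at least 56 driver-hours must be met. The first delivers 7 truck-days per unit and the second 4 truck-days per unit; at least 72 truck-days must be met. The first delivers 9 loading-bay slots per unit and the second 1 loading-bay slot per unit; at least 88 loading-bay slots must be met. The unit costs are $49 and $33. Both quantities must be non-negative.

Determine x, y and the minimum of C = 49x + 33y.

x = 8, y = 16, minimum C = 920

Feasible corners and C = 49x + 33y:
  (0, 88) → C = 2904
  (24, 0) → C = 1176
  (8, 16) → C = 920
The feasible region is unbounded (it extends along (0, 1), (1, 0)), but C strictly increases along every unbounded feasible direction, so there is no improving ray and the minimum is attained at a vertex.

At the optimal vertex, 6x + 6y = 144 and 9x + y = 88.
Solving simultaneously gives x = 8, y = 16.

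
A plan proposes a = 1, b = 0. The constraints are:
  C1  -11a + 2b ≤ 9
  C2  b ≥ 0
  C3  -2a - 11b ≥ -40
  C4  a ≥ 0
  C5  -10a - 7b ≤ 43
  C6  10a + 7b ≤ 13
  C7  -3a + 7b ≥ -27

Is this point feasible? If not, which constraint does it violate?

C1: -11 ≤ 9 ✓
C2: 0 ≥ 0 ✓
C3: -2 ≥ -40 ✓
C4: 1 ≥ 0 ✓
C5: -10 ≤ 43 ✓
C6: 10 ≤ 13 ✓
C7: -3 ≥ -27 ✓

feasible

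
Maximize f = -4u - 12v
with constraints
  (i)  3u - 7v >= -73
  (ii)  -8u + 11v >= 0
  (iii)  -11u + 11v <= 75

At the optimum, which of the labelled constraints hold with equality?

Vertices and f = -4u - 12v:
  (803/23, 584/23) → f = -10220/23
  (139/22, 289/22) → f = -2012/11
  (-25, -200/11) → f = 3500/11

The maximum is at (-25, -200/11). Substituting into each constraint, equality holds for (ii) and (iii); the remaining constraints have slack.

(ii) and (iii)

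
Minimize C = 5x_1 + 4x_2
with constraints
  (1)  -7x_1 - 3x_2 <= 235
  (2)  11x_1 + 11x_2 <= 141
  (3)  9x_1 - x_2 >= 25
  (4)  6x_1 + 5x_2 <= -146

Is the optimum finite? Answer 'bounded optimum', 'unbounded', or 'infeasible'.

unbounded

From the feasible point (-80/17, -1145/17), moving in the direction (3, -7) keeps every constraint satisfied while C decreases without bound.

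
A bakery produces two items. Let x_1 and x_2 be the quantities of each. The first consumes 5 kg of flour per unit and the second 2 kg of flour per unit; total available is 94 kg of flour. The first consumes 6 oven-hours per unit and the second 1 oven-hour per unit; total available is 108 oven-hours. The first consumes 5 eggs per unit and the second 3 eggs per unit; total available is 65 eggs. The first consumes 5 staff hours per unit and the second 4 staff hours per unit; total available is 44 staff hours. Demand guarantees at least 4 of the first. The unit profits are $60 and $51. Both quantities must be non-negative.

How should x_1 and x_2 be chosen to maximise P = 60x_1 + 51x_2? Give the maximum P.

Extreme points and P = 60x_1 + 51x_2:
  (44/5, 0) → P = 528
  (4, 0) → P = 240
  (4, 6) → P = 546

At the optimal vertex, 5x_1 + 4x_2 = 44 and x_1 = 4.
Solving simultaneously gives x_1 = 4, x_2 = 6.

x_1 = 4, x_2 = 6, maximum P = 546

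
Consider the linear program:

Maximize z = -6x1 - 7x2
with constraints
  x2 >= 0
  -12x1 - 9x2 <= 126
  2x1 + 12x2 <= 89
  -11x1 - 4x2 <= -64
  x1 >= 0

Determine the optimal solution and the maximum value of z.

x1 = 64/11, x2 = 0, maximum z = -384/11

Vertices and z = -6x1 - 7x2:
  (89/2, 0) → z = -267
  (64/11, 0) → z = -384/11
  (103/31, 851/124) → z = -8429/124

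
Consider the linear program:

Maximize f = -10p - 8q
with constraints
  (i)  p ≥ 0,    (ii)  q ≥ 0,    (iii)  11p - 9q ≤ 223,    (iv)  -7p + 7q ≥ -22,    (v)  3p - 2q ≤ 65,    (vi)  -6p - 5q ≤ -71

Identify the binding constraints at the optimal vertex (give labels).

Vertices and f = -10p - 8q:
  (0, 71/5) → f = -568/5
  (411/7, 389/7) → f = -7222/7
  (607/77, 365/77) → f = -8990/77
The feasible region is unbounded (it extends along (0, 1), (2, 3)), but f strictly decreases along every unbounded feasible direction, so there is no improving ray and the maximum is attained at a vertex.

The maximum is at (0, 71/5). Substituting into each constraint, equality holds for (i) and (vi); the remaining constraints have slack.

(i) and (vi)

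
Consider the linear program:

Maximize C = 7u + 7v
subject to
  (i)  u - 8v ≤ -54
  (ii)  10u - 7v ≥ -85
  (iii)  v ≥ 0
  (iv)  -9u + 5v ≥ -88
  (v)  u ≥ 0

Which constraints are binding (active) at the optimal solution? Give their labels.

(ii) and (iv)

Corner points and C = 7u + 7v:
  (974/67, 574/67) → C = 10836/67
  (0, 27/4) → C = 189/4
  (1041/13, 1645/13) → C = 18802/13
  (0, 85/7) → C = 85

The maximum is at (1041/13, 1645/13). Substituting into each constraint, equality holds for (ii) and (iv); the remaining constraints have slack.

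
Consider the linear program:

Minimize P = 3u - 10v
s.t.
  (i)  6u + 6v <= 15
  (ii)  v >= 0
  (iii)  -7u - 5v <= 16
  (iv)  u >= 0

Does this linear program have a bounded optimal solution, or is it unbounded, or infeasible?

Corner points and P = 3u - 10v:
  (5/2, 0) → P = 15/2
  (0, 5/2) → P = -25
  (0, 0) → P = 0
The feasible region has finitely many vertices and no improving ray; the minimum is -25 at (0, 5/2).

bounded optimum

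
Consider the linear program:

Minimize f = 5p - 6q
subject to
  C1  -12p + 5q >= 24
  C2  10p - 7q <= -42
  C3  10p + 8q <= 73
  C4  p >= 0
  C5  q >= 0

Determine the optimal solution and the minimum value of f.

p = 0, q = 73/8, minimum f = -219/4

Vertices and f = 5p - 6q:
  (7/6, 23/3) → f = -241/6
  (0, 6) → f = -36
  (0, 73/8) → f = -219/4

The optimum lies where 10p + 8q = 73 and p = 0.
Solving simultaneously gives p = 0, q = 73/8.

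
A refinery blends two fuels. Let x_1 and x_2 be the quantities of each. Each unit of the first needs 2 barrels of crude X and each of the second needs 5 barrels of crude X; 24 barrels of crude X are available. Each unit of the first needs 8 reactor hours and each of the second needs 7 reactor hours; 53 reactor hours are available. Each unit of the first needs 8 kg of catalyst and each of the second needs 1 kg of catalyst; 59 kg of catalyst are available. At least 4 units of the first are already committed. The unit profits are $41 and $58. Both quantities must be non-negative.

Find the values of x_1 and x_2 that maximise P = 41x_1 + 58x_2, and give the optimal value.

Corner points and P = 41x_1 + 58x_2:
  (53/8, 0) → P = 2173/8
  (4, 0) → P = 164
  (4, 3) → P = 338

The optimum lies where 8x_1 + 7x_2 = 53 and x_1 = 4.
Solving simultaneously gives x_1 = 4, x_2 = 3.

x_1 = 4, x_2 = 3, maximum P = 338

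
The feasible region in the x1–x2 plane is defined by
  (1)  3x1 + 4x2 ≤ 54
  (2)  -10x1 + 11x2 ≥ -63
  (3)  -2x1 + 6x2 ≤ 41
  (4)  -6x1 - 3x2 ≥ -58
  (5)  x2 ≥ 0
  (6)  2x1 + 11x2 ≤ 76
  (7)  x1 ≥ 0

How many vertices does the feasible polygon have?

Pairwise boundary intersections that survive every other constraint:
  (827/96, 101/48)
  (63/10, 0)
  (5/34, 117/17)
  (0, 41/6)
  (41/6, 17/3)
  (0, 0)

6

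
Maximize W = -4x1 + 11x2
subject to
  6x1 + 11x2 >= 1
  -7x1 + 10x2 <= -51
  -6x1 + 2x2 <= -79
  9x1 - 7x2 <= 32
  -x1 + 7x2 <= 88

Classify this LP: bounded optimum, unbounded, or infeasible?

The boundaries 6x1 + 11x2 = 1 and -6x1 + 2x2 = -79 meet at (67/6, -6), but that point violates 9x1 - 7x2 ≤ 32. Every candidate vertex is excluded by some other constraint, so the feasible region is empty.

infeasible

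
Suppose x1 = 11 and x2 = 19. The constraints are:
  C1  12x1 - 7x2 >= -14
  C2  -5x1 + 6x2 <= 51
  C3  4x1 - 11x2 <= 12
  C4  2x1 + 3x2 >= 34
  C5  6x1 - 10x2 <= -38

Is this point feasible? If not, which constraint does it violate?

Constraint C2: -5x1 + 6x2 = 59, which is not ≤ 51. All other constraints are satisfied.

not feasible — violates C2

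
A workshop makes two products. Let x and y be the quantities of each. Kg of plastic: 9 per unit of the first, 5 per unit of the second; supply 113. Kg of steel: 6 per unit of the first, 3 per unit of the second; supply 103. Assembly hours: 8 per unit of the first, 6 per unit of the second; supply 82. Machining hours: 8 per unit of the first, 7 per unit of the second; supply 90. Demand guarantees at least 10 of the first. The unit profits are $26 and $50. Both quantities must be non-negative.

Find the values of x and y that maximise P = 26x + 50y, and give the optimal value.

x = 10, y = 1/3, maximum P = 830/3

Vertices and P = 26x + 50y:
  (41/4, 0) → P = 533/2
  (10, 0) → P = 260
  (10, 1/3) → P = 830/3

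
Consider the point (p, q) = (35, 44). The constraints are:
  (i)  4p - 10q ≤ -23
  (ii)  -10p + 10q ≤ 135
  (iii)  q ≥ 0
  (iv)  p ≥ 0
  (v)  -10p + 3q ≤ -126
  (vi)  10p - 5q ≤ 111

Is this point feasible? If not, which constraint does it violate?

not feasible — violates (vi)

Constraint (vi): 10p - 5q = 130, which is not ≤ 111. All other constraints are satisfied.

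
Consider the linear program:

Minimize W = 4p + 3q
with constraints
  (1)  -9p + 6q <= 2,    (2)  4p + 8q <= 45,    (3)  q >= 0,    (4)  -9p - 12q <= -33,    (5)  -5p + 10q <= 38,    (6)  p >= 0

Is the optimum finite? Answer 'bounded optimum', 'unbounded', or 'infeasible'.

bounded optimum

Feasible corners and W = 4p + 3q:
  (127/48, 413/96) → W = 2255/96
  (29/27, 35/18) → W = 547/54
  (45/4, 0) → W = 45
  (11/3, 0) → W = 44/3
The feasible region has finitely many vertices and no improving ray; the minimum is 547/54 at (29/27, 35/18).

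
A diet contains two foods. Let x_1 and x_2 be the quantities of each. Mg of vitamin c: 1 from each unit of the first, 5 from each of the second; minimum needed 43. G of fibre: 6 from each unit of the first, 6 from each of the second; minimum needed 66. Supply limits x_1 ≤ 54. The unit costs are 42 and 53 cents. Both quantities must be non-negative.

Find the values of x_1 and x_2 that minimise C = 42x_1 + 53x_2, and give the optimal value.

x_1 = 3, x_2 = 8, minimum C = 550

The feasible region is unbounded (it extends along (0, 1)), but C strictly increases along every unbounded feasible direction, so there is no improving ray and the minimum is attained at a vertex.

The optimum lies where x_1 + 5x_2 = 43 and 6x_1 + 6x_2 = 66.
Solving simultaneously gives x_1 = 3, x_2 = 8.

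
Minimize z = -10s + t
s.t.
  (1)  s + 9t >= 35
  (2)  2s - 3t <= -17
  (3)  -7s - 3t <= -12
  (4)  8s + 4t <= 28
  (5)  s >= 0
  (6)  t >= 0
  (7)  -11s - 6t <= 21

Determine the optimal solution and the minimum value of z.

s = 1/2, t = 6, minimum z = 1

Corner points and z = -10s + t:
  (1/2, 6) → z = 1
  (0, 17/3) → z = 17/3
  (0, 7) → z = 7

At the optimal vertex, 2s - 3t = -17 and 8s + 4t = 28.
Solving simultaneously gives s = 1/2, t = 6.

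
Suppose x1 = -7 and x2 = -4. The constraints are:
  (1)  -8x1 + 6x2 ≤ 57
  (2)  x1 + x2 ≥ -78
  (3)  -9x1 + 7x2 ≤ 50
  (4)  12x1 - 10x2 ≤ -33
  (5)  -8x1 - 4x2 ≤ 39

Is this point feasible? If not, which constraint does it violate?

not feasible — violates (5)

Constraint (5): -8x1 - 4x2 = 72, which is not ≤ 39. All other constraints are satisfied.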